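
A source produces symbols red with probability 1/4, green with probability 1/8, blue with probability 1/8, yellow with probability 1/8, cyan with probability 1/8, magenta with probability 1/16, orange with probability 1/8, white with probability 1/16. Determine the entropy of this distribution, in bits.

Each probability is a power of 1/2, so log₂(1/p) is an integer.
H = Σ p·log₂(1/p) = 1/4·2 + 1/8·3 + 1/8·3 + 1/8·3 + 1/8·3 + 1/16·4 + 1/8·3 + 1/16·4 = 2.875 bits.

2.875 bits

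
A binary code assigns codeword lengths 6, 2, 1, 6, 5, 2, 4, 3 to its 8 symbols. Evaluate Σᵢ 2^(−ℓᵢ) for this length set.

With common denominator 2^6 = 64: Σ 2^(−ℓᵢ) = 1/64 + 16/64 + 32/64 + 1/64 + 2/64 + 16/64 + 4/64 + 8/64 = 80/64 = 1.25.

1.25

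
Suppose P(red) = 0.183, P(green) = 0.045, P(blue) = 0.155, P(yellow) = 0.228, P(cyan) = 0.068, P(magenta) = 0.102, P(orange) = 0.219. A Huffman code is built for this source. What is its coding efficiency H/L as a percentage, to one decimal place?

98.7%

Entropy H = −Σ p log₂ p ≈ 2.6324 bits.
Huffman merges: 9/200+17/250→113/1000; 51/500+113/1000→43/200; 31/200+183/1000→169/500; 43/200+219/1000→217/500; 57/250+169/500→283/500; 217/500+283/500→1. L = 1333/500 ≈ 2.6660.
Efficiency = H/L = 2.6324/2.6660 = 98.7%.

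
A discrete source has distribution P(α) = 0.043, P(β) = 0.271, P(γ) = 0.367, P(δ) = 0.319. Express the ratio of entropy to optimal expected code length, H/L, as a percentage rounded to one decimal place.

Entropy H = −Σ p log₂ p ≈ 1.7622 bits.
Huffman merges: 43/1000+271/1000→157/500; 157/500+319/1000→633/1000; 367/1000+633/1000→1. L = 1947/1000 ≈ 1.9470.
Efficiency = H/L = 1.7622/1.9470 = 90.5%.

90.5%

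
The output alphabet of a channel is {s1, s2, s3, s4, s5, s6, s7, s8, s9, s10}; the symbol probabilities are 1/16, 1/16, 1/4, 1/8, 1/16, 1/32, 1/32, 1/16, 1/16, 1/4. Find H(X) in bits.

2.9375 bits

Each probability is a power of 1/2, so log₂(1/p) is an integer.
H = Σ p·log₂(1/p) = 1/16·4 + 1/16·4 + 1/4·2 + 1/8·3 + 1/16·4 + 1/32·5 + 1/32·5 + 1/16·4 + 1/16·4 + 1/4·2 = 2.9375 bits.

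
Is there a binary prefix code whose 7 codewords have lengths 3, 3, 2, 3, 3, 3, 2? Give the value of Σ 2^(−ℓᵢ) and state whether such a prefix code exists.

1.125; no

With common denominator 2^3 = 8: Σ 2^(−ℓᵢ) = 1/8 + 1/8 + 2/8 + 1/8 + 1/8 + 1/8 + 2/8 = 9/8 = 1.125.
Kraft's inequality requires Σ ≤ 1; here Σ = 1.125 > 1, so no such prefix code exists.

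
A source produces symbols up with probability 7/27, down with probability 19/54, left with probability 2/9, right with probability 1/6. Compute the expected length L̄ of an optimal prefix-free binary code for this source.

2 bits/symbol

Repeatedly combine the two least-probable nodes; the expected code length is the sum of the merged weights.
merge 1/6 + 2/9 → 7/18
merge 7/27 + 19/54 → 11/18
merge 7/18 + 11/18 → 1
L = 7/18 + 11/18 + 1 = 2 bits/symbol.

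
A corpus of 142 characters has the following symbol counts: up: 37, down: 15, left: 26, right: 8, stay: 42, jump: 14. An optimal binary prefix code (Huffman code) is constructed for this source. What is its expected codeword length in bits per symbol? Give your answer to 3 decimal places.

Probabilities are the counts divided by 142.
Repeatedly combine the two least-probable nodes; the expected code length is the sum of the merged weights.
merge 4/71 + 7/71 → 11/71
merge 15/142 + 11/71 → 37/142
merge 13/71 + 37/142 → 63/142
merge 37/142 + 21/71 → 79/142
merge 63/142 + 79/142 → 1
L = 11/71 + 37/142 + 63/142 + 79/142 + 1 = 343/142 ≈ 2.415 bits/symbol.

2.415 bits/symbol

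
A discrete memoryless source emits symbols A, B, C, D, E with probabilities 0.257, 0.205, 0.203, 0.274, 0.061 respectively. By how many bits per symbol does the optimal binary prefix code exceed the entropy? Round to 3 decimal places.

Entropy H = −Σ p log₂ p ≈ 2.1973 bits.
Huffman merges: 61/1000+203/1000→33/125; 41/200+257/1000→231/500; 33/125+137/500→269/500; 231/500+269/500→1. L = 283/125 ≈ 2.2640.
L − H = 2.2640 − 2.1973 = 0.067 bits.

0.067 bits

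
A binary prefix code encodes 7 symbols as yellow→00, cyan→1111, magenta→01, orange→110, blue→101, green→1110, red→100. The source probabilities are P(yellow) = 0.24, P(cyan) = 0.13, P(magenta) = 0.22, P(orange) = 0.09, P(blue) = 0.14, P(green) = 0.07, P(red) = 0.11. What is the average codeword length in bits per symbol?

2.74 bits/symbol

L̄ = Σ pᵢ·ℓᵢ = 0.24·2 + 0.13·4 + 0.22·2 + 0.09·3 + 0.14·3 + 0.07·4 + 0.11·3 = 2.74 bits/symbol.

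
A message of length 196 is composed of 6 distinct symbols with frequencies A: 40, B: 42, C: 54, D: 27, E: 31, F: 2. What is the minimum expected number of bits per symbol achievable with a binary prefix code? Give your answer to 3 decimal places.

2.454 bits/symbol

Probabilities are the counts divided by 196.
Repeatedly combine the two least-probable nodes; the expected code length is the sum of the merged weights.
merge 1/98 + 27/196 → 29/196
merge 29/196 + 31/196 → 15/49
merge 10/49 + 3/14 → 41/98
merge 27/98 + 15/49 → 57/98
merge 41/98 + 57/98 → 1
L = 29/196 + 15/49 + 41/98 + 57/98 + 1 = 481/196 ≈ 2.454 bits/symbol.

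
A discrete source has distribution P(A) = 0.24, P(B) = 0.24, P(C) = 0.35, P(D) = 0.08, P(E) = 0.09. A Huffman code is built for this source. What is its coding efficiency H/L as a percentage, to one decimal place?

97.8%

Entropy H = −Σ p log₂ p ≈ 2.1225 bits.
Huffman merges: 2/25+9/100→17/100; 17/100+6/25→41/100; 6/25+7/20→59/100; 41/100+59/100→1. L = 217/100 ≈ 2.1700.
Efficiency = H/L = 2.1225/2.1700 = 97.8%.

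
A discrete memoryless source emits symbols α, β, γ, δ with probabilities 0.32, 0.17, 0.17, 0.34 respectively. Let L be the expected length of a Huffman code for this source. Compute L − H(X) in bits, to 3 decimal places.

0.076 bits

Entropy H = −Σ p log₂ p ≈ 1.9244 bits.
Huffman merges: 17/100+17/100→17/50; 8/25+17/50→33/50; 17/50+33/50→1. L = 2 ≈ 2.0000.
L − H = 2.0000 − 1.9244 = 0.076 bits.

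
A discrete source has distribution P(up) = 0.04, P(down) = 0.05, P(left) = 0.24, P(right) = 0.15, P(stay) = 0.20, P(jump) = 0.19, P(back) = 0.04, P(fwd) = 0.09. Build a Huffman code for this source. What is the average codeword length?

Repeatedly combine the two least-probable nodes; the expected code length is the sum of the merged weights.
merge 1/25 + 1/25 → 2/25
merge 1/20 + 2/25 → 13/100
merge 9/100 + 13/100 → 11/50
merge 3/20 + 19/100 → 17/50
merge 1/5 + 11/50 → 21/50
merge 6/25 + 17/50 → 29/50
merge 21/50 + 29/50 → 1
L = 2/25 + 13/100 + 11/50 + 17/50 + 21/50 + 29/50 + 1 = 277/100 = 2.77 bits/symbol.

2.77 bits/symbol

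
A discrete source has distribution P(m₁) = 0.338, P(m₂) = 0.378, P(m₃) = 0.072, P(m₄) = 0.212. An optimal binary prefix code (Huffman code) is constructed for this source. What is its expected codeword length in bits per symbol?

1.906 bits/symbol

Repeatedly combine the two least-probable nodes; the expected code length is the sum of the merged weights.
merge 9/125 + 53/250 → 71/250
merge 71/250 + 169/500 → 311/500
merge 189/500 + 311/500 → 1
L = 71/250 + 311/500 + 1 = 953/500 = 1.906 bits/symbol.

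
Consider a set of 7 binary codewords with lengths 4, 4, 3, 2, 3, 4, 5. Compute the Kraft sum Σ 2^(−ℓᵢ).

0.71875

With common denominator 2^5 = 32: Σ 2^(−ℓᵢ) = 2/32 + 2/32 + 4/32 + 8/32 + 4/32 + 2/32 + 1/32 = 23/32 = 0.71875.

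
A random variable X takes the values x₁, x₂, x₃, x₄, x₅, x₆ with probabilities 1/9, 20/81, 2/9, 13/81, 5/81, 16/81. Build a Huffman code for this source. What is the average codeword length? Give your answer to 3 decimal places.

Repeatedly combine the two least-probable nodes; the expected code length is the sum of the merged weights.
merge 5/81 + 1/9 → 14/81
merge 13/81 + 14/81 → 1/3
merge 16/81 + 2/9 → 34/81
merge 20/81 + 1/3 → 47/81
merge 34/81 + 47/81 → 1
L = 14/81 + 1/3 + 34/81 + 47/81 + 1 = 203/81 ≈ 2.506 bits/symbol.

2.506 bits/symbol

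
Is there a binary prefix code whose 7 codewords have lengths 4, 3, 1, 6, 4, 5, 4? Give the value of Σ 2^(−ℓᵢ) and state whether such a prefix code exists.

With common denominator 2^6 = 64: Σ 2^(−ℓᵢ) = 4/64 + 8/64 + 32/64 + 1/64 + 4/64 + 2/64 + 4/64 = 55/64 = 0.859375.
Kraft's inequality requires Σ ≤ 1; here Σ = 0.859375 ≤ 1, so such a prefix code exists.

0.859375; yes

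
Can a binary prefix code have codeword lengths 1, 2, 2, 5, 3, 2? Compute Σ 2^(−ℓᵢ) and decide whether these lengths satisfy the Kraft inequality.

With common denominator 2^5 = 32: Σ 2^(−ℓᵢ) = 16/32 + 8/32 + 8/32 + 1/32 + 4/32 + 8/32 = 45/32 = 1.40625.
Kraft's inequality requires Σ ≤ 1; here Σ = 1.40625 > 1, so no such prefix code exists.

1.40625; no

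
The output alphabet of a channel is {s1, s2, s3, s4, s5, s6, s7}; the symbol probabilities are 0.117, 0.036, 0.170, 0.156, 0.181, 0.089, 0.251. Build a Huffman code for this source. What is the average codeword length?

Repeatedly combine the two least-probable nodes; the expected code length is the sum of the merged weights.
merge 9/250 + 89/1000 → 1/8
merge 117/1000 + 1/8 → 121/500
merge 39/250 + 17/100 → 163/500
merge 181/1000 + 121/500 → 423/1000
merge 251/1000 + 163/500 → 577/1000
merge 423/1000 + 577/1000 → 1
L = 1/8 + 121/500 + 163/500 + 423/1000 + 577/1000 + 1 = 2693/1000 = 2.693 bits/symbol.

2.693 bits/symbol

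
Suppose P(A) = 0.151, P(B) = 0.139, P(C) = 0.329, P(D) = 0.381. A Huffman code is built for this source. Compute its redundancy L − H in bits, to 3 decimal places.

0.043 bits

Entropy H = −Σ p log₂ p ≈ 1.8656 bits.
Huffman merges: 139/1000+151/1000→29/100; 29/100+329/1000→619/1000; 381/1000+619/1000→1. L = 1909/1000 ≈ 1.9090.
L − H = 1.9090 − 1.8656 = 0.043 bits.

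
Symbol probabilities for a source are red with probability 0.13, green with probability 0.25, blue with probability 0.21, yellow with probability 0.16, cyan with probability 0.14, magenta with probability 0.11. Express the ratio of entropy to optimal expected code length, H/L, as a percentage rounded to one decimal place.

Entropy H = −Σ p log₂ p ≈ 2.5259 bits.
Huffman merges: 11/100+13/100→6/25; 7/50+4/25→3/10; 21/100+6/25→9/20; 1/4+3/10→11/20; 9/20+11/20→1. L = 127/50 ≈ 2.5400.
Efficiency = H/L = 2.5259/2.5400 = 99.4%.

99.4%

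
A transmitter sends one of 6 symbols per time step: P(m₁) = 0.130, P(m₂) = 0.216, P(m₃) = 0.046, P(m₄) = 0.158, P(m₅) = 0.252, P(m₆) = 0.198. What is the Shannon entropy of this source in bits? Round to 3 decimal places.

H = −Σ pᵢ log₂ pᵢ.
−0.130·log₂(0.130) = 0.3826
−0.216·log₂(0.216) = 0.4776
−0.046·log₂(0.046) = 0.2043
−0.158·log₂(0.158) = 0.4206
−0.252·log₂(0.252) = 0.5011
−0.198·log₂(0.198) = 0.4626
Sum ≈ 2.4489 → 2.449 bits.

2.449 bits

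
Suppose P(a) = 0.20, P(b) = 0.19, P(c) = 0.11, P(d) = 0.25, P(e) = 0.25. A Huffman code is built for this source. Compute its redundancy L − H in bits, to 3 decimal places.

0.030 bits

Entropy H = −Σ p log₂ p ≈ 2.2699 bits.
Huffman merges: 11/100+19/100→3/10; 1/5+1/4→9/20; 1/4+3/10→11/20; 9/20+11/20→1. L = 23/10 ≈ 2.3000.
L − H = 2.3000 − 2.2699 = 0.030 bits.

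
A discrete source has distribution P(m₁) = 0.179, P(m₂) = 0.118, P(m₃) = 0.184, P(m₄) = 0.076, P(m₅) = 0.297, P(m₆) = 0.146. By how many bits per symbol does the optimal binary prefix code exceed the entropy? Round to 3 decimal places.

Entropy H = −Σ p log₂ p ≈ 2.4655 bits.
Huffman merges: 19/250+59/500→97/500; 73/500+179/1000→13/40; 23/125+97/500→189/500; 297/1000+13/40→311/500; 189/500+311/500→1. L = 2519/1000 ≈ 2.5190.
L − H = 2.5190 − 2.4655 = 0.054 bits.

0.054 bits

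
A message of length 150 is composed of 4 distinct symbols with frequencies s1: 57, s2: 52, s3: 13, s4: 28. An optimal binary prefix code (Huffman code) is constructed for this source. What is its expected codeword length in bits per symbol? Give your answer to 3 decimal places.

1.893 bits/symbol

Probabilities are the counts divided by 150.
Repeatedly combine the two least-probable nodes; the expected code length is the sum of the merged weights.
merge 13/150 + 14/75 → 41/150
merge 41/150 + 26/75 → 31/50
merge 19/50 + 31/50 → 1
L = 41/150 + 31/50 + 1 = 142/75 ≈ 1.893 bits/symbol.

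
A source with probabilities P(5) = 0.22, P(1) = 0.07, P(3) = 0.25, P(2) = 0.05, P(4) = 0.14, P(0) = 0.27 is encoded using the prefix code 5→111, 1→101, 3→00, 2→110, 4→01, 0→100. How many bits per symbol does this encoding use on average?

2.61 bits/symbol

L̄ = Σ pᵢ·ℓᵢ = 0.22·3 + 0.07·3 + 0.25·2 + 0.05·3 + 0.14·2 + 0.27·3 = 2.61 bits/symbol.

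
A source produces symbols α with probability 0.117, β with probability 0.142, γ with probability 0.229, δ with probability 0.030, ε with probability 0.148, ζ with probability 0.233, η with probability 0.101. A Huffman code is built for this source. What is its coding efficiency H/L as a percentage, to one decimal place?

98.6%

Entropy H = −Σ p log₂ p ≈ 2.6325 bits.
Huffman merges: 3/100+101/1000→131/1000; 117/1000+131/1000→31/125; 71/500+37/250→29/100; 229/1000+233/1000→231/500; 31/125+29/100→269/500; 231/500+269/500→1. L = 2669/1000 ≈ 2.6690.
Efficiency = H/L = 2.6325/2.6690 = 98.6%.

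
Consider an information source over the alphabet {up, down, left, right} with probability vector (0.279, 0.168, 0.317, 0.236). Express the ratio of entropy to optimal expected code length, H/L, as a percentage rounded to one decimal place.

Entropy H = −Σ p log₂ p ≈ 1.9632 bits.
Huffman merges: 21/125+59/250→101/250; 279/1000+317/1000→149/250; 101/250+149/250→1. L = 2 ≈ 2.0000.
Efficiency = H/L = 1.9632/2.0000 = 98.2%.

98.2%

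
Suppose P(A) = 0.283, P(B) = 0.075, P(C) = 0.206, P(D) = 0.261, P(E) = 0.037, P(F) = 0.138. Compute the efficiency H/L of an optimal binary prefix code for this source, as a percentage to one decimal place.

Entropy H = −Σ p log₂ p ≈ 2.3413 bits.
Huffman merges: 37/1000+3/40→14/125; 14/125+69/500→1/4; 103/500+1/4→57/125; 261/1000+283/1000→68/125; 57/125+68/125→1. L = 1181/500 ≈ 2.3620.
Efficiency = H/L = 2.3413/2.3620 = 99.1%.

99.1%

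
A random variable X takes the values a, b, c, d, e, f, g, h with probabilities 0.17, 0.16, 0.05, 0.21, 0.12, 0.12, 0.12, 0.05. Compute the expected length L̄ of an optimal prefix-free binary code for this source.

2.89 bits/symbol

Repeatedly combine the two least-probable nodes; the expected code length is the sum of the merged weights.
merge 1/20 + 1/20 → 1/10
merge 1/10 + 3/25 → 11/50
merge 3/25 + 3/25 → 6/25
merge 4/25 + 17/100 → 33/100
merge 21/100 + 11/50 → 43/100
merge 6/25 + 33/100 → 57/100
merge 43/100 + 57/100 → 1
L = 1/10 + 11/50 + 6/25 + 33/100 + 43/100 + 57/100 + 1 = 289/100 = 2.89 bits/symbol.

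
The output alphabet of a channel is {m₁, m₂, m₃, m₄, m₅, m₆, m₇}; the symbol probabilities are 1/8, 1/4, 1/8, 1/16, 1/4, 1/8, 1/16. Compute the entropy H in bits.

Each probability is a power of 1/2, so log₂(1/p) is an integer.
H = Σ p·log₂(1/p) = 1/8·3 + 1/4·2 + 1/8·3 + 1/16·4 + 1/4·2 + 1/8·3 + 1/16·4 = 2.625 bits.

2.625 bits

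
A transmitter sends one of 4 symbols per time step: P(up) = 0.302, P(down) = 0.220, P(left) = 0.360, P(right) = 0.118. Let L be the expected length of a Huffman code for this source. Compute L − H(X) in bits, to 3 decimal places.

0.081 bits

Entropy H = −Σ p log₂ p ≈ 1.8967 bits.
Huffman merges: 59/500+11/50→169/500; 151/500+169/500→16/25; 9/25+16/25→1. L = 989/500 ≈ 1.9780.
L − H = 1.9780 − 1.8967 = 0.081 bits.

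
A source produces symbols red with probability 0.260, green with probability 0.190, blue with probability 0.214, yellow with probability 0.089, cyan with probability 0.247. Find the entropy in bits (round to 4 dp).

2.2454 bits

H = −Σ pᵢ log₂ pᵢ.
−0.260·log₂(0.260) = 0.5053
−0.190·log₂(0.190) = 0.4552
−0.214·log₂(0.214) = 0.4760
−0.089·log₂(0.089) = 0.3106
−0.247·log₂(0.247) = 0.4983
Sum ≈ 2.2454 → 2.2454 bits.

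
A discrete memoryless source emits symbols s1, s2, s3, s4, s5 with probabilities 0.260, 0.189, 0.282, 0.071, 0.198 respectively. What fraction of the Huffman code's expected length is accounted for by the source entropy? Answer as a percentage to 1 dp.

Entropy H = −Σ p log₂ p ≈ 2.2081 bits.
Huffman merges: 71/1000+189/1000→13/50; 99/500+13/50→229/500; 13/50+141/500→271/500; 229/500+271/500→1. L = 113/50 ≈ 2.2600.
Efficiency = H/L = 2.2081/2.2600 = 97.7%.

97.7%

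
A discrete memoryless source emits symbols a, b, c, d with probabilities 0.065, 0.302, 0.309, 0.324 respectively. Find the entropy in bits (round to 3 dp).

H = −Σ pᵢ log₂ pᵢ.
−0.065·log₂(0.065) = 0.2563
−0.302·log₂(0.302) = 0.5217
−0.309·log₂(0.309) = 0.5235
−0.324·log₂(0.324) = 0.5268
Sum ≈ 1.8283 → 1.828 bits.

1.828 bits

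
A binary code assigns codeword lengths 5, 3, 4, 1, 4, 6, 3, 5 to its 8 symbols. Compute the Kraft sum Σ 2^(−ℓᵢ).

With common denominator 2^6 = 64: Σ 2^(−ℓᵢ) = 2/64 + 8/64 + 4/64 + 32/64 + 4/64 + 1/64 + 8/64 + 2/64 = 61/64 = 0.953125.

0.953125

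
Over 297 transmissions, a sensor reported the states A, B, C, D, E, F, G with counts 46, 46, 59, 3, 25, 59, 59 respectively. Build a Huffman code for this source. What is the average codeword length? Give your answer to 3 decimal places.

2.697 bits/symbol

Probabilities are the counts divided by 297.
Repeatedly combine the two least-probable nodes; the expected code length is the sum of the merged weights.
merge 1/99 + 25/297 → 28/297
merge 28/297 + 46/297 → 74/297
merge 46/297 + 59/297 → 35/99
merge 59/297 + 59/297 → 118/297
merge 74/297 + 35/99 → 179/297
merge 118/297 + 179/297 → 1
L = 28/297 + 74/297 + 35/99 + 118/297 + 179/297 + 1 = 89/33 ≈ 2.697 bits/symbol.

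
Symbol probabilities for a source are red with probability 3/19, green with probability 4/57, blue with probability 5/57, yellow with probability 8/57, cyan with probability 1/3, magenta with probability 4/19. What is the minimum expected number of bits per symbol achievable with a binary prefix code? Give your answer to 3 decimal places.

Repeatedly combine the two least-probable nodes; the expected code length is the sum of the merged weights.
merge 4/57 + 5/57 → 3/19
merge 8/57 + 3/19 → 17/57
merge 3/19 + 4/19 → 7/19
merge 17/57 + 1/3 → 12/19
merge 7/19 + 12/19 → 1
L = 3/19 + 17/57 + 7/19 + 12/19 + 1 = 140/57 ≈ 2.456 bits/symbol.

2.456 bits/symbol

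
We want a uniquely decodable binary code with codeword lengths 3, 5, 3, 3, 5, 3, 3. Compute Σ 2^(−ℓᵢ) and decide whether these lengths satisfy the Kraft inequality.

With common denominator 2^5 = 32: Σ 2^(−ℓᵢ) = 4/32 + 1/32 + 4/32 + 4/32 + 1/32 + 4/32 + 4/32 = 22/32 = 0.6875.
Kraft's inequality requires Σ ≤ 1; here Σ = 0.6875 ≤ 1, so such a prefix code exists.

0.6875; yes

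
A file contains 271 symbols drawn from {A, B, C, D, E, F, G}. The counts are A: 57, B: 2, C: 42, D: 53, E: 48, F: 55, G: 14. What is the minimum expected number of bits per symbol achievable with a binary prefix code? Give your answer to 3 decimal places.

Probabilities are the counts divided by 271.
Repeatedly combine the two least-probable nodes; the expected code length is the sum of the merged weights.
merge 2/271 + 14/271 → 16/271
merge 16/271 + 42/271 → 58/271
merge 48/271 + 53/271 → 101/271
merge 55/271 + 57/271 → 112/271
merge 58/271 + 101/271 → 159/271
merge 112/271 + 159/271 → 1
L = 16/271 + 58/271 + 101/271 + 112/271 + 159/271 + 1 = 717/271 ≈ 2.646 bits/symbol.

2.646 bits/symbol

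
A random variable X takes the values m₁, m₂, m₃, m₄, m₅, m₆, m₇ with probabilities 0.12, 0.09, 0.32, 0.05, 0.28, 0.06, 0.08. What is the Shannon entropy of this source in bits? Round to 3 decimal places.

2.471 bits

H = −Σ pᵢ log₂ pᵢ.
−0.12·log₂(0.12) = 0.3671
−0.09·log₂(0.09) = 0.3127
−0.32·log₂(0.32) = 0.5260
−0.05·log₂(0.05) = 0.2161
−0.28·log₂(0.28) = 0.5142
−0.06·log₂(0.06) = 0.2435
−0.08·log₂(0.08) = 0.2915
Sum ≈ 2.4711 → 2.471 bits.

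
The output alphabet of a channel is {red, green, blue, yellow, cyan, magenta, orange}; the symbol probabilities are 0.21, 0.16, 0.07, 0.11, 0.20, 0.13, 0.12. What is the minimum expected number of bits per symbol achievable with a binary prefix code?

Repeatedly combine the two least-probable nodes; the expected code length is the sum of the merged weights.
merge 7/100 + 11/100 → 9/50
merge 3/25 + 13/100 → 1/4
merge 4/25 + 9/50 → 17/50
merge 1/5 + 21/100 → 41/100
merge 1/4 + 17/50 → 59/100
merge 41/100 + 59/100 → 1
L = 9/50 + 1/4 + 17/50 + 41/100 + 59/100 + 1 = 277/100 = 2.77 bits/symbol.

2.77 bits/symbol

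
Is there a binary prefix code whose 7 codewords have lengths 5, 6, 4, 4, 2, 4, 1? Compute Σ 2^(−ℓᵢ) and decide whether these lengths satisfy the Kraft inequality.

With common denominator 2^6 = 64: Σ 2^(−ℓᵢ) = 2/64 + 1/64 + 4/64 + 4/64 + 16/64 + 4/64 + 32/64 = 63/64 = 0.984375.
Kraft's inequality requires Σ ≤ 1; here Σ = 0.984375 ≤ 1, so such a prefix code exists.

0.984375; yes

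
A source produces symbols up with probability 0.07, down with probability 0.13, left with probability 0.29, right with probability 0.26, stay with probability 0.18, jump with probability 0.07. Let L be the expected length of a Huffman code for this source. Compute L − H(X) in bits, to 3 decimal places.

0.022 bits

Entropy H = −Σ p log₂ p ≈ 2.3883 bits.
Huffman merges: 7/100+7/100→7/50; 13/100+7/50→27/100; 9/50+13/50→11/25; 27/100+29/100→14/25; 11/25+14/25→1. L = 241/100 ≈ 2.4100.
L − H = 2.4100 − 2.3883 = 0.022 bits.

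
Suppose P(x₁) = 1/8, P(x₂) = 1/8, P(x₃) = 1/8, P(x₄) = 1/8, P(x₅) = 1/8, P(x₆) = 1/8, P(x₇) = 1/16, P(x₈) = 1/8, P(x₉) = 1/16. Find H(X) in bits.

3.125 bits

Each probability is a power of 1/2, so log₂(1/p) is an integer.
H = Σ p·log₂(1/p) = 1/8·3 + 1/8·3 + 1/8·3 + 1/8·3 + 1/8·3 + 1/8·3 + 1/16·4 + 1/8·3 + 1/16·4 = 3.125 bits.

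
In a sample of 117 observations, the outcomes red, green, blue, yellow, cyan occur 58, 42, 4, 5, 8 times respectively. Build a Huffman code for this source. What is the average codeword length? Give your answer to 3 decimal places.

Probabilities are the counts divided by 117.
Repeatedly combine the two least-probable nodes; the expected code length is the sum of the merged weights.
merge 4/117 + 5/117 → 1/13
merge 8/117 + 1/13 → 17/117
merge 17/117 + 14/39 → 59/117
merge 58/117 + 59/117 → 1
L = 1/13 + 17/117 + 59/117 + 1 = 202/117 ≈ 1.726 bits/symbol.

1.726 bits/symbol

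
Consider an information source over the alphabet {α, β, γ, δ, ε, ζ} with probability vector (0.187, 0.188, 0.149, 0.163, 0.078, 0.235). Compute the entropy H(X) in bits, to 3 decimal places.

2.520 bits

H = −Σ pᵢ log₂ pᵢ.
−0.187·log₂(0.187) = 0.4523
−0.188·log₂(0.188) = 0.4533
−0.149·log₂(0.149) = 0.4092
−0.163·log₂(0.163) = 0.4266
−0.078·log₂(0.078) = 0.2871
−0.235·log₂(0.235) = 0.4910
Sum ≈ 2.5195 → 2.520 bits.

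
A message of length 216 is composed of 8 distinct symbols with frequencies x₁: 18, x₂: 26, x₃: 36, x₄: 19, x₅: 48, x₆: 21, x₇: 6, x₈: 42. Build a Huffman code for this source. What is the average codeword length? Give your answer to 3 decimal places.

2.880 bits/symbol

Probabilities are the counts divided by 216.
Repeatedly combine the two least-probable nodes; the expected code length is the sum of the merged weights.
merge 1/36 + 1/12 → 1/9
merge 19/216 + 7/72 → 5/27
merge 1/9 + 13/108 → 25/108
merge 1/6 + 5/27 → 19/54
merge 7/36 + 2/9 → 5/12
merge 25/108 + 19/54 → 7/12
merge 5/12 + 7/12 → 1
L = 1/9 + 5/27 + 25/108 + 19/54 + 5/12 + 7/12 + 1 = 311/108 ≈ 2.880 bits/symbol.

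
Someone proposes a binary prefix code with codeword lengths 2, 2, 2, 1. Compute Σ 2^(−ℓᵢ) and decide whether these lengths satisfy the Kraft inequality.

1.25; no

With common denominator 2^2 = 4: Σ 2^(−ℓᵢ) = 1/4 + 1/4 + 1/4 + 2/4 = 5/4 = 1.25.
Kraft's inequality requires Σ ≤ 1; here Σ = 1.25 > 1, so no such prefix code exists.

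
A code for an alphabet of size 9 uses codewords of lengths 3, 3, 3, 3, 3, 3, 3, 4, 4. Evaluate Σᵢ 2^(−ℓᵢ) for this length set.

With common denominator 2^4 = 16: Σ 2^(−ℓᵢ) = 2/16 + 2/16 + 2/16 + 2/16 + 2/16 + 2/16 + 2/16 + 1/16 + 1/16 = 16/16 = 1.

1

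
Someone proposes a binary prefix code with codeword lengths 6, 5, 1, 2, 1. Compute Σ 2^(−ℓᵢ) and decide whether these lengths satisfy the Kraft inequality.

1.296875; no

With common denominator 2^6 = 64: Σ 2^(−ℓᵢ) = 1/64 + 2/64 + 32/64 + 16/64 + 32/64 = 83/64 = 1.296875.
Kraft's inequality requires Σ ≤ 1; here Σ = 1.296875 > 1, so no such prefix code exists.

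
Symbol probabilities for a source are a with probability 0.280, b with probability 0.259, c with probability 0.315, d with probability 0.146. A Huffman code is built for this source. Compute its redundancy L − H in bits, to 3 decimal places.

0.051 bits

Entropy H = −Σ p log₂ p ≈ 1.9493 bits.
Huffman merges: 73/500+259/1000→81/200; 7/25+63/200→119/200; 81/200+119/200→1. L = 2 ≈ 2.0000.
L − H = 2.0000 − 1.9493 = 0.051 bits.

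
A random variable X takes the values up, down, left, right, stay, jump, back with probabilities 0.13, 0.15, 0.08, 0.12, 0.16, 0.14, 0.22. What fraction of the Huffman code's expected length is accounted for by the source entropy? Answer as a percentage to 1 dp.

99.0%

Entropy H = −Σ p log₂ p ≈ 2.7525 bits.
Huffman merges: 2/25+3/25→1/5; 13/100+7/50→27/100; 3/20+4/25→31/100; 1/5+11/50→21/50; 27/100+31/100→29/50; 21/50+29/50→1. L = 139/50 ≈ 2.7800.
Efficiency = H/L = 2.7525/2.7800 = 99.0%.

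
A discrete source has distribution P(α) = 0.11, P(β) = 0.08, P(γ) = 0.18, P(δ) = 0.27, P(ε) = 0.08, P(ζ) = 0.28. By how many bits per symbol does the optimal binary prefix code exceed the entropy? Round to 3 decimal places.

Entropy H = −Σ p log₂ p ≈ 2.4029 bits.
Huffman merges: 2/25+2/25→4/25; 11/100+4/25→27/100; 9/50+27/100→9/20; 27/100+7/25→11/20; 9/20+11/20→1. L = 243/100 ≈ 2.4300.
L − H = 2.4300 − 2.4029 = 0.027 bits.

0.027 bits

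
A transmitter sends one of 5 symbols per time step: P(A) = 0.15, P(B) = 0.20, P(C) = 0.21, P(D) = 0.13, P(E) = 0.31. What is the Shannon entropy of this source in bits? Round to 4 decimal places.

2.2542 bits

H = −Σ pᵢ log₂ pᵢ.
−0.15·log₂(0.15) = 0.4105
−0.20·log₂(0.20) = 0.4644
−0.21·log₂(0.21) = 0.4728
−0.13·log₂(0.13) = 0.3826
−0.31·log₂(0.31) = 0.5238
Sum ≈ 2.2542 → 2.2542 bits.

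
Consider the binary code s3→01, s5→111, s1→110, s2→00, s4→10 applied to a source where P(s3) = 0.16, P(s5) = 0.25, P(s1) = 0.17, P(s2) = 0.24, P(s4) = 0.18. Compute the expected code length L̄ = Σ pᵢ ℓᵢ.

L̄ = Σ pᵢ·ℓᵢ = 0.16·2 + 0.25·3 + 0.17·3 + 0.24·2 + 0.18·2 = 2.42 bits/symbol.

2.42 bits/symbol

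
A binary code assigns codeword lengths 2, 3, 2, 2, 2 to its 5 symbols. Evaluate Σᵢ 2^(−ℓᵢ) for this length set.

1.125

With common denominator 2^3 = 8: Σ 2^(−ℓᵢ) = 2/8 + 1/8 + 2/8 + 2/8 + 2/8 = 9/8 = 1.125.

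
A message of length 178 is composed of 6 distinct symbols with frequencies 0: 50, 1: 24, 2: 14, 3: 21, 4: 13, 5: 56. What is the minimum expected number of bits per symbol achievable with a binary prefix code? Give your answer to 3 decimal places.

Probabilities are the counts divided by 178.
Repeatedly combine the two least-probable nodes; the expected code length is the sum of the merged weights.
merge 13/178 + 7/89 → 27/178
merge 21/178 + 12/89 → 45/178
merge 27/178 + 45/178 → 36/89
merge 25/89 + 28/89 → 53/89
merge 36/89 + 53/89 → 1
L = 27/178 + 45/178 + 36/89 + 53/89 + 1 = 214/89 ≈ 2.404 bits/symbol.

2.404 bits/symbol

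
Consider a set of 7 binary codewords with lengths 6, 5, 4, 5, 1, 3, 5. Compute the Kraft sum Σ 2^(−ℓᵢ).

With common denominator 2^6 = 64: Σ 2^(−ℓᵢ) = 1/64 + 2/64 + 4/64 + 2/64 + 32/64 + 8/64 + 2/64 = 51/64 = 0.796875.

0.796875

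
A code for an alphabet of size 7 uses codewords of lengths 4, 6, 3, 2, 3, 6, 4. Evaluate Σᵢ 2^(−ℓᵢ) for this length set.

0.65625

With common denominator 2^6 = 64: Σ 2^(−ℓᵢ) = 4/64 + 1/64 + 8/64 + 16/64 + 8/64 + 1/64 + 4/64 = 42/64 = 0.65625.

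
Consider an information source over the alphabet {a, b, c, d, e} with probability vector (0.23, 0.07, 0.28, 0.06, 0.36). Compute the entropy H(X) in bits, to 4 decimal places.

H = −Σ pᵢ log₂ pᵢ.
−0.23·log₂(0.23) = 0.4877
−0.07·log₂(0.07) = 0.2686
−0.28·log₂(0.28) = 0.5142
−0.06·log₂(0.06) = 0.2435
−0.36·log₂(0.36) = 0.5306
Sum ≈ 2.0446 → 2.0446 bits.

2.0446 bits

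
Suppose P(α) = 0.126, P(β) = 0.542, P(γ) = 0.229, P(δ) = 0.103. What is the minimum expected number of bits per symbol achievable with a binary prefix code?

Repeatedly combine the two least-probable nodes; the expected code length is the sum of the merged weights.
merge 103/1000 + 63/500 → 229/1000
merge 229/1000 + 229/1000 → 229/500
merge 229/500 + 271/500 → 1
L = 229/1000 + 229/500 + 1 = 1687/1000 = 1.687 bits/symbol.

1.687 bits/symbol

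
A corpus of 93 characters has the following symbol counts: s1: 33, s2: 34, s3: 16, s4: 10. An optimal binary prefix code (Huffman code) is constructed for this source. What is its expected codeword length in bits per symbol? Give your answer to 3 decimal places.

1.914 bits/symbol

Probabilities are the counts divided by 93.
Repeatedly combine the two least-probable nodes; the expected code length is the sum of the merged weights.
merge 10/93 + 16/93 → 26/93
merge 26/93 + 11/31 → 59/93
merge 34/93 + 59/93 → 1
L = 26/93 + 59/93 + 1 = 178/93 ≈ 1.914 bits/symbol.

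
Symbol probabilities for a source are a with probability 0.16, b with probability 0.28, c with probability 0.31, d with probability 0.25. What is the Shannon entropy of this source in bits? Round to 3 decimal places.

1.961 bits

H = −Σ pᵢ log₂ pᵢ.
−0.16·log₂(0.16) = 0.4230
−0.28·log₂(0.28) = 0.5142
−0.31·log₂(0.31) = 0.5238
−0.25·log₂(0.25) = 0.5000
Sum ≈ 1.9610 → 1.961 bits.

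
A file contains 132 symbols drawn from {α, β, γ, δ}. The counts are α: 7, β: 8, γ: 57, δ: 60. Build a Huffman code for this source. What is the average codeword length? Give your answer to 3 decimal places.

Probabilities are the counts divided by 132.
Repeatedly combine the two least-probable nodes; the expected code length is the sum of the merged weights.
merge 7/132 + 2/33 → 5/44
merge 5/44 + 19/44 → 6/11
merge 5/11 + 6/11 → 1
L = 5/44 + 6/11 + 1 = 73/44 ≈ 1.659 bits/symbol.

1.659 bits/symbol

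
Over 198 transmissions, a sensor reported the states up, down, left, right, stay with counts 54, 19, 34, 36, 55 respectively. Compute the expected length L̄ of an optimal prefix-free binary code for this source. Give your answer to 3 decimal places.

Probabilities are the counts divided by 198.
Repeatedly combine the two least-probable nodes; the expected code length is the sum of the merged weights.
merge 19/198 + 17/99 → 53/198
merge 2/11 + 53/198 → 89/198
merge 3/11 + 5/18 → 109/198
merge 89/198 + 109/198 → 1
L = 53/198 + 89/198 + 109/198 + 1 = 449/198 ≈ 2.268 bits/symbol.

2.268 bits/symbol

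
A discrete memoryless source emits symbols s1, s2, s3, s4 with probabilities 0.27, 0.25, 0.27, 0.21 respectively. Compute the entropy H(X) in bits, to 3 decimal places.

1.993 bits

H = −Σ pᵢ log₂ pᵢ.
−0.27·log₂(0.27) = 0.5100
−0.25·log₂(0.25) = 0.5000
−0.27·log₂(0.27) = 0.5100
−0.21·log₂(0.21) = 0.4728
Sum ≈ 1.9929 → 1.993 bits.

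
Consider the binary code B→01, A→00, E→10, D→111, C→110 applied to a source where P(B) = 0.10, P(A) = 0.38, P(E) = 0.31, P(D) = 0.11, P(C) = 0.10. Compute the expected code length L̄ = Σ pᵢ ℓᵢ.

2.21 bits/symbol

L̄ = Σ pᵢ·ℓᵢ = 0.10·2 + 0.38·2 + 0.31·2 + 0.11·3 + 0.10·3 = 2.21 bits/symbol.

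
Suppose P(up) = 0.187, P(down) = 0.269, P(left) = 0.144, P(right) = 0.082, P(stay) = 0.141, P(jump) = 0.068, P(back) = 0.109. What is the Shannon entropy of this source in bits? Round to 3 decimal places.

2.671 bits

H = −Σ pᵢ log₂ pᵢ.
−0.187·log₂(0.187) = 0.4523
−0.269·log₂(0.269) = 0.5096
−0.144·log₂(0.144) = 0.4026
−0.082·log₂(0.082) = 0.2959
−0.141·log₂(0.141) = 0.3985
−0.068·log₂(0.068) = 0.2637
−0.109·log₂(0.109) = 0.3485
Sum ≈ 2.6711 → 2.671 bits.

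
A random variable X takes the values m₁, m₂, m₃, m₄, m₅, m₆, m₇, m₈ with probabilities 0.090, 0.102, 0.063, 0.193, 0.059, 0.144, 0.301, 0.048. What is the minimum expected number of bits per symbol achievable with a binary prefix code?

Repeatedly combine the two least-probable nodes; the expected code length is the sum of the merged weights.
merge 6/125 + 59/1000 → 107/1000
merge 63/1000 + 9/100 → 153/1000
merge 51/500 + 107/1000 → 209/1000
merge 18/125 + 153/1000 → 297/1000
merge 193/1000 + 209/1000 → 201/500
merge 297/1000 + 301/1000 → 299/500
merge 201/500 + 299/500 → 1
L = 107/1000 + 153/1000 + 209/1000 + 297/1000 + 201/500 + 299/500 + 1 = 1383/500 = 2.766 bits/symbol.

2.766 bits/symbol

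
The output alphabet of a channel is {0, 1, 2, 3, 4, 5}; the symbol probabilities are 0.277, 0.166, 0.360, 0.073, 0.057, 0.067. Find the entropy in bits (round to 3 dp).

H = −Σ pᵢ log₂ pᵢ.
−0.277·log₂(0.277) = 0.5130
−0.166·log₂(0.166) = 0.4301
−0.360·log₂(0.360) = 0.5306
−0.073·log₂(0.073) = 0.2756
−0.057·log₂(0.057) = 0.2356
−0.067·log₂(0.067) = 0.2613
Sum ≈ 2.2462 → 2.246 bits.

2.246 bits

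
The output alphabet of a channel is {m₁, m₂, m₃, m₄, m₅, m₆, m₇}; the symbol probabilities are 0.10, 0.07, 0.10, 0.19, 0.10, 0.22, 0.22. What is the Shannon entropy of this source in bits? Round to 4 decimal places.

H = −Σ pᵢ log₂ pᵢ.
−0.10·log₂(0.10) = 0.3322
−0.07·log₂(0.07) = 0.2686
−0.10·log₂(0.10) = 0.3322
−0.19·log₂(0.19) = 0.4552
−0.10·log₂(0.10) = 0.3322
−0.22·log₂(0.22) = 0.4806
−0.22·log₂(0.22) = 0.4806
Sum ≈ 2.6815 → 2.6815 bits.

2.6815 bits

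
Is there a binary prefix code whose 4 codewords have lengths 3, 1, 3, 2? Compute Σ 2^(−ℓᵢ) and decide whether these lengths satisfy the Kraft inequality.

With common denominator 2^3 = 8: Σ 2^(−ℓᵢ) = 1/8 + 4/8 + 1/8 + 2/8 = 8/8 = 1.
Kraft's inequality requires Σ ≤ 1; here Σ = 1 ≤ 1, so such a prefix code exists.

1; yes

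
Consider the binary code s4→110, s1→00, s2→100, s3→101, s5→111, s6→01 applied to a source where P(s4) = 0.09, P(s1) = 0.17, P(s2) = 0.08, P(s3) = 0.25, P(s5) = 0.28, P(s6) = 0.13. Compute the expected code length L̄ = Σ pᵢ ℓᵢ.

L̄ = Σ pᵢ·ℓᵢ = 0.09·3 + 0.17·2 + 0.08·3 + 0.25·3 + 0.28·3 + 0.13·2 = 2.7 bits/symbol.

2.7 bits/symbol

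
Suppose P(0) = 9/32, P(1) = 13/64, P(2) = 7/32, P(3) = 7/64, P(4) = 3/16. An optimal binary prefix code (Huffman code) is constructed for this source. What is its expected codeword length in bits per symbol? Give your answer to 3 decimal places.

Repeatedly combine the two least-probable nodes; the expected code length is the sum of the merged weights.
merge 7/64 + 3/16 → 19/64
merge 13/64 + 7/32 → 27/64
merge 9/32 + 19/64 → 37/64
merge 27/64 + 37/64 → 1
L = 19/64 + 27/64 + 37/64 + 1 = 147/64 ≈ 2.297 bits/symbol.

2.297 bits/symbol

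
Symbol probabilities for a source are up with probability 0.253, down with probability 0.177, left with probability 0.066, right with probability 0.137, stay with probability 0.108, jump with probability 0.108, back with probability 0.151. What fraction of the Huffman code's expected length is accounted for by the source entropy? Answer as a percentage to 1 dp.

Entropy H = −Σ p log₂ p ≈ 2.7009 bits.
Huffman merges: 33/500+27/250→87/500; 27/250+137/1000→49/200; 151/1000+87/500→13/40; 177/1000+49/200→211/500; 253/1000+13/40→289/500; 211/500+289/500→1. L = 343/125 ≈ 2.7440.
Efficiency = H/L = 2.7009/2.7440 = 98.4%.

98.4%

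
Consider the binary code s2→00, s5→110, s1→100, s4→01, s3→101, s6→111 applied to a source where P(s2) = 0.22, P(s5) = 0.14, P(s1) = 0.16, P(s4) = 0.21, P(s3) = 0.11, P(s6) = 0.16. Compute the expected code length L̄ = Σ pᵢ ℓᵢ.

L̄ = Σ pᵢ·ℓᵢ = 0.22·2 + 0.14·3 + 0.16·3 + 0.21·2 + 0.11·3 + 0.16·3 = 2.57 bits/symbol.

2.57 bits/symbol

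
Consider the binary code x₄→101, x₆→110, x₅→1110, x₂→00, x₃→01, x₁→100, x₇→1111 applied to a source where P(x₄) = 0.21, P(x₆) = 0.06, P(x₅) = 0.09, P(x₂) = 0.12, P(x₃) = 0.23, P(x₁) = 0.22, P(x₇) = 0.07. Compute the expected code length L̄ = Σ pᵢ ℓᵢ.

L̄ = Σ pᵢ·ℓᵢ = 0.21·3 + 0.06·3 + 0.09·4 + 0.12·2 + 0.23·2 + 0.22·3 + 0.07·4 = 2.81 bits/symbol.

2.81 bits/symbol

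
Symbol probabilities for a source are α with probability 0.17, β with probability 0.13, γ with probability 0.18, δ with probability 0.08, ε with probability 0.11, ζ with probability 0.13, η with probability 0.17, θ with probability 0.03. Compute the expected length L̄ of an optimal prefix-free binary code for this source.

2.93 bits/symbol

Repeatedly combine the two least-probable nodes; the expected code length is the sum of the merged weights.
merge 3/100 + 2/25 → 11/100
merge 11/100 + 11/100 → 11/50
merge 13/100 + 13/100 → 13/50
merge 17/100 + 17/100 → 17/50
merge 9/50 + 11/50 → 2/5
merge 13/50 + 17/50 → 3/5
merge 2/5 + 3/5 → 1
L = 11/100 + 11/50 + 13/50 + 17/50 + 2/5 + 3/5 + 1 = 293/100 = 2.93 bits/symbol.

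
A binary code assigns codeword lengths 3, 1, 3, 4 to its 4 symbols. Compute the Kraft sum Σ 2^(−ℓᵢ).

0.8125

With common denominator 2^4 = 16: Σ 2^(−ℓᵢ) = 2/16 + 8/16 + 2/16 + 1/16 = 13/16 = 0.8125.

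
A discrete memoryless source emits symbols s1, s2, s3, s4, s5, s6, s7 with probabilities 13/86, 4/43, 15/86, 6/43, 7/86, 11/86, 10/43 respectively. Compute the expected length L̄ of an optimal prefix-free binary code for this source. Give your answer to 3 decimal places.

Repeatedly combine the two least-probable nodes; the expected code length is the sum of the merged weights.
merge 7/86 + 4/43 → 15/86
merge 11/86 + 6/43 → 23/86
merge 13/86 + 15/86 → 14/43
merge 15/86 + 10/43 → 35/86
merge 23/86 + 14/43 → 51/86
merge 35/86 + 51/86 → 1
L = 15/86 + 23/86 + 14/43 + 35/86 + 51/86 + 1 = 119/43 ≈ 2.767 bits/symbol.

2.767 bits/symbol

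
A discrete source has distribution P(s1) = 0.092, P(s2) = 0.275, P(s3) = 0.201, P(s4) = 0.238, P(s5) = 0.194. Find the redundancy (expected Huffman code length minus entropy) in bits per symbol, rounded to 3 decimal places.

Entropy H = −Σ p log₂ p ≈ 2.2460 bits.
Huffman merges: 23/250+97/500→143/500; 201/1000+119/500→439/1000; 11/40+143/500→561/1000; 439/1000+561/1000→1. L = 1143/500 ≈ 2.2860.
L − H = 2.2860 − 2.2460 = 0.040 bits.

0.040 bits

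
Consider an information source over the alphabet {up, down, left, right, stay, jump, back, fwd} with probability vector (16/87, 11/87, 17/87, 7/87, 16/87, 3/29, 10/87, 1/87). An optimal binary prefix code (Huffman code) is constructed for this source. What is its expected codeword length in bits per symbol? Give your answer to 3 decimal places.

Repeatedly combine the two least-probable nodes; the expected code length is the sum of the merged weights.
merge 1/87 + 7/87 → 8/87
merge 8/87 + 3/29 → 17/87
merge 10/87 + 11/87 → 7/29
merge 16/87 + 16/87 → 32/87
merge 17/87 + 17/87 → 34/87
merge 7/29 + 32/87 → 53/87
merge 34/87 + 53/87 → 1
L = 8/87 + 17/87 + 7/29 + 32/87 + 34/87 + 53/87 + 1 = 84/29 ≈ 2.897 bits/symbol.

2.897 bits/symbol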